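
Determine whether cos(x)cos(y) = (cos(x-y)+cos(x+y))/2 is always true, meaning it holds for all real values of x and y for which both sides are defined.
Yes, this is an identity.

Claim: cos(x)cos(y) = (cos(x-y)+cos(x+y))/2.
Reasoning: cos(x-y) = cos(x)cos(y) + sin(x)sin(y) and cos(x+y) = cos(x)cos(y) - sin(x)sin(y). Adding, cos(x-y) + cos(x+y) = 2cos(x)cos(y); divide by 2.
So the two sides agree for all real values of x and y for which both sides are defined.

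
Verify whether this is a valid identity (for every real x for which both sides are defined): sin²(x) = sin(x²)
No, this is NOT an identity.

Claim: sin²(x) = sin(x²).
Test a specific point where both sides are defined: x = π/2.
LHS = sin²(x) ≈ 1.0000
RHS = sin(x²) ≈ 0.6243
Since 1.0000 ≠ 0.6243, the equation fails at this point, so it cannot hold for every real x for which both sides are defined.
sin²(x) means (sin x)², squaring the output; sin(x²) squares the input. These are different functions.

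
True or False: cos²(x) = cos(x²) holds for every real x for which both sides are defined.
Claim: cos²(x) = cos(x²).
Test a specific point where both sides are defined: x = -π/6.
LHS = cos²(x) ≈ 0.7500
RHS = cos(x²) ≈ 0.9627
Since 0.7500 ≠ 0.9627, the equation fails at this point, so it cannot hold for every real x for which both sides are defined.
cos²(x) means (cos x)², squaring the output; cos(x²) squares the input. These are different functions.

Conclusion: False.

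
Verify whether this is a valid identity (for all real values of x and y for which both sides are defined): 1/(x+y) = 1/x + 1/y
No, this is NOT an identity.

Claim: 1/(x+y) = 1/x + 1/y.
Test a specific point where both sides are defined: x = 4, y = 3.
LHS = 1/(x+y) ≈ 0.1429
RHS = 1/x + 1/y ≈ 0.5833
Since 0.1429 ≠ 0.5833, the equation fails at this point, so it cannot hold for all real values of x and y for which both sides are defined.
1/x + 1/y = (x+y)/(xy), which is not 1/(x+y).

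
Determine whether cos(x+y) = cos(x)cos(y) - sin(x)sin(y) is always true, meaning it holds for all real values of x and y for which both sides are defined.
Claim: cos(x+y) = cos(x)cos(y) - sin(x)sin(y).
Reasoning: By Euler's formula e^(i(x+y)) = e^(ix)·e^(iy) = (cos x + i·sin x)(cos y + i·sin y). The real part of the left side is cos(x+y); the real part of the product is cos(x)cos(y) - sin(x)sin(y) (since i·i = -1).
So the two sides agree for all real values of x and y for which both sides are defined.

Conclusion: Yes, this is an identity.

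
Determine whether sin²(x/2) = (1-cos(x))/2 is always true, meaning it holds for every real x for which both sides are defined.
Yes, this is an identity.

Claim: sin²(x/2) = (1-cos(x))/2.
Reasoning: Use cos(2θ) = 1 - 2sin²θ with θ = x/2: cos(x) = 1 - 2sin²(x/2). Solving for sin²(x/2) gives (1 - cos(x))/2.
So the two sides agree for every real x for which both sides are defined.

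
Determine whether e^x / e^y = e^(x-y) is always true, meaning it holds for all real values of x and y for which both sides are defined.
Claim: e^x / e^y = e^(x-y).
Reasoning: 1/e^y = e^(-y), so e^x / e^y = e^x · e^(-y) = e^(x + (-y)) = e^(x-y) by the product rule for exponents.
So the two sides agree for all real values of x and y for which both sides are defined.

Conclusion: Yes, this is an identity.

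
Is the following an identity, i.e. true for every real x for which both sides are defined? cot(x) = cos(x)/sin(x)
Claim: cot(x) = cos(x)/sin(x).
Reasoning: cot(x) is defined as 1/tan(x) = 1/(sin(x)/cos(x)) = cos(x)/sin(x), wherever sin(x) ≠ 0.
So the two sides agree for every real x for which both sides are defined.

Conclusion: Yes, this is an identity.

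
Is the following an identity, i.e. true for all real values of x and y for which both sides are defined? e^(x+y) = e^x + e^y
Claim: e^(x+y) = e^x + e^y.
Test a specific point where both sides are defined: x = 2, y = -1.
LHS = e^(x+y) ≈ 2.7183
RHS = e^x + e^y ≈ 7.7569
Since 2.7183 ≠ 7.7569, the equation fails at this point, so it cannot hold for all real values of x and y for which both sides are defined.
The correct rule is e^(x+y) = e^x · e^y (a product, not a sum).

Conclusion: No, this is NOT an identity.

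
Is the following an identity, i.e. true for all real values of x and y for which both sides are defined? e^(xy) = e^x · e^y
No, this is NOT an identity.

Claim: e^(xy) = e^x · e^y.
Test a specific point where both sides are defined: x = 2, y = -2.
LHS = e^(xy) ≈ 0.0183
RHS = e^x · e^y ≈ 1.0000
Since 0.0183 ≠ 1.0000, the equation fails at this point, so it cannot hold for all real values of x and y for which both sides are defined.
e^x · e^y = e^(x+y), not e^(xy).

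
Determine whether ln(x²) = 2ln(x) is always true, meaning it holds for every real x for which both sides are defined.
Claim: ln(x²) = 2ln(x).
Reasoning: The right side requires x > 0. For x > 0, x² = (e^(ln x))² = e^(2ln x), so ln(x²) = 2ln(x). (For x < 0 the right side is undefined, so those values are outside the claim.)
So the two sides agree for every real x for which both sides are defined.

Conclusion: Yes, this is an identity.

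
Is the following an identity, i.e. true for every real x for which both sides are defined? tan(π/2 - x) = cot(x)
Yes, this is an identity.

Claim: tan(π/2 - x) = cot(x).
Reasoning: tan(π/2 - x) = sin(π/2 - x)/cos(π/2 - x) = cos(x)/sin(x) = cot(x), using the cofunction identities sin(π/2 - x) = cos(x) and cos(π/2 - x) = sin(x).
So the two sides agree for every real x for which both sides are defined.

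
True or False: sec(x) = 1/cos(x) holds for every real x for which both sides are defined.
Claim: sec(x) = 1/cos(x).
Reasoning: sec(x) is by definition the reciprocal of cos(x), wherever cos(x) ≠ 0.
So the two sides agree for every real x for which both sides are defined.

Conclusion: True.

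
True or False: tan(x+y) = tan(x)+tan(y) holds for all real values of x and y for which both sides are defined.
Claim: tan(x+y) = tan(x)+tan(y).
Test a specific point where both sides are defined: x = 3π/4, y = π/3.
LHS = tan(x+y) ≈ 0.2679
RHS = tan(x)+tan(y) ≈ 0.7321
Since 0.2679 ≠ 0.7321, the equation fails at this point, so it cannot hold for all real values of x and y for which both sides are defined.
The correct formula is tan(x+y) = (tan(x) + tan(y))/(1 - tan(x)tan(y)).

Conclusion: False.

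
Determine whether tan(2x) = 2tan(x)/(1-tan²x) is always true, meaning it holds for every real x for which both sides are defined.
Yes, this is an identity.

Claim: tan(2x) = 2tan(x)/(1-tan²x).
Reasoning: tan(2x) = sin(2x)/cos(2x) = 2sin(x)cos(x) / (cos²x - sin²x). Divide numerator and denominator by cos²x: 2tan(x) / (1 - tan²x).
So the two sides agree for every real x for which both sides are defined.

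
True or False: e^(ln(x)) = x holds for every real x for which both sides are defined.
True.

Claim: e^(ln(x)) = x.
Reasoning: For x > 0, ln(x) is by definition the exponent p such that e^p = x. Raising e to that exponent therefore returns x: e^(ln x) = x.
So the two sides agree for every real x for which both sides are defined.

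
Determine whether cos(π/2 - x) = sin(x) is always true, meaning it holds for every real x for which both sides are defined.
Claim: cos(π/2 - x) = sin(x).
Reasoning: Use cos(u - v) = cos(u)cos(v) + sin(u)sin(v) with u = π/2, v = x: cos(π/2)cos(x) + sin(π/2)sin(x) = 0·cos(x) + 1·sin(x) = sin(x).
So the two sides agree for every real x for which both sides are defined.

Conclusion: Yes, this is an identity.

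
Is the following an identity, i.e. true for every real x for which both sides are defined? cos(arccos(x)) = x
Yes, this is an identity.

Claim: cos(arccos(x)) = x.
Reasoning: For -1 ≤ x ≤ 1 (where arccos is defined), arccos(x) is by definition an angle whose cosine equals x. Taking the cosine of that angle returns x. (Note the other order, arccos(cos x) = x, is NOT an identity.)
So the two sides agree for every real x for which both sides are defined.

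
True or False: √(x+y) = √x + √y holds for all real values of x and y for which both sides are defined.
Claim: √(x+y) = √x + √y.
Test a specific point where both sides are defined: x = 3/2, y = 5.
LHS = √(x+y) ≈ 2.5495
RHS = √x + √y ≈ 3.4608
Since 2.5495 ≠ 3.4608, the equation fails at this point, so it cannot hold for all real values of x and y for which both sides are defined.
Squaring the right side gives x + 2√(xy) + y, not x + y.

Conclusion: False.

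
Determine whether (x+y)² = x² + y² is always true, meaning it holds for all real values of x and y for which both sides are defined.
No, this is NOT an identity.

Claim: (x+y)² = x² + y².
Test a specific point where both sides are defined: x = 4, y = -3.
LHS = (x+y)² ≈ 1.0000
RHS = x² + y² ≈ 25.0000
Since 1.0000 ≠ 25.0000, the equation fails at this point, so it cannot hold for all real values of x and y for which both sides are defined.
The correct expansion is (x+y)² = x² + 2xy + y²; the cross term 2xy is missing.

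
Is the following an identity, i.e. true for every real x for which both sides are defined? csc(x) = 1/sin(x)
Yes, this is an identity.

Claim: csc(x) = 1/sin(x).
Reasoning: csc(x) is by definition the reciprocal of sin(x), wherever sin(x) ≠ 0.
So the two sides agree for every real x for which both sides are defined.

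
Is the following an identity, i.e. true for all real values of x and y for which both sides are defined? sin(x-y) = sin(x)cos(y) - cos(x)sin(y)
Yes, this is an identity.

Claim: sin(x-y) = sin(x)cos(y) - cos(x)sin(y).
Reasoning: Replace y by -y in sin(x+y) = sin(x)cos(y) + cos(x)sin(y) and use cos(-y) = cos(y), sin(-y) = -sin(y): sin(x-y) = sin(x)cos(y) - cos(x)sin(y).
So the two sides agree for all real values of x and y for which both sides are defined.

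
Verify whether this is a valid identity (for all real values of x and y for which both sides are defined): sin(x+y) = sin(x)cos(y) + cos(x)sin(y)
Claim: sin(x+y) = sin(x)cos(y) + cos(x)sin(y).
Reasoning: By Euler's formula e^(i(x+y)) = e^(ix)·e^(iy) = (cos x + i·sin x)(cos y + i·sin y). The imaginary part of the left side is sin(x+y); the imaginary part of the product is sin(x)cos(y) + cos(x)sin(y).
So the two sides agree for all real values of x and y for which both sides are defined.

Conclusion: Yes, this is an identity.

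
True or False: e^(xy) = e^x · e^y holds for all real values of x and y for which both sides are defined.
False.

Claim: e^(xy) = e^x · e^y.
Test a specific point where both sides are defined: x = -3, y = -1.
LHS = e^(xy) ≈ 20.0855
RHS = e^x · e^y ≈ 0.0183
Since 20.0855 ≠ 0.0183, the equation fails at this point, so it cannot hold for all real values of x and y for which both sides are defined.
e^x · e^y = e^(x+y), not e^(xy).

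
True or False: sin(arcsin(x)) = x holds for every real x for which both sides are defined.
True.

Claim: sin(arcsin(x)) = x.
Reasoning: For -1 ≤ x ≤ 1 (where arcsin is defined), arcsin(x) is by definition an angle whose sine equals x. Taking the sine of that angle returns x. (Note the other order, arcsin(sin x) = x, is NOT an identity.)
So the two sides agree for every real x for which both sides are defined.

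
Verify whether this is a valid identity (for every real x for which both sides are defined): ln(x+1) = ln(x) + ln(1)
Claim: ln(x+1) = ln(x) + ln(1).
Test a specific point where both sides are defined: x = 3/2.
LHS = ln(x+1) ≈ 0.9163
RHS = ln(x) + ln(1) ≈ 0.4055
Since 0.9163 ≠ 0.4055, the equation fails at this point, so it cannot hold for every real x for which both sides are defined.
ln(1) = 0, so the right side is just ln(x), which differs from ln(x+1).

Conclusion: No, this is NOT an identity.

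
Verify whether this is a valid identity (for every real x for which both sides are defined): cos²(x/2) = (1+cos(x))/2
Claim: cos²(x/2) = (1+cos(x))/2.
Reasoning: Use cos(2θ) = 2cos²θ - 1 with θ = x/2: cos(x) = 2cos²(x/2) - 1. Solving for cos²(x/2) gives (1 + cos(x))/2.
So the two sides agree for every real x for which both sides are defined.

Conclusion: Yes, this is an identity.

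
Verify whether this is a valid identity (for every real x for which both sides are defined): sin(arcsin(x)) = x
Yes, this is an identity.

Claim: sin(arcsin(x)) = x.
Reasoning: For -1 ≤ x ≤ 1 (where arcsin is defined), arcsin(x) is by definition an angle whose sine equals x. Taking the sine of that angle returns x. (Note the other order, arcsin(sin x) = x, is NOT an identity.)
So the two sides agree for every real x for which both sides are defined.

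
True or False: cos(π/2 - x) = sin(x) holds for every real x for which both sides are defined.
True.

Claim: cos(π/2 - x) = sin(x).
Reasoning: Use cos(u - v) = cos(u)cos(v) + sin(u)sin(v) with u = π/2, v = x: cos(π/2)cos(x) + sin(π/2)sin(x) = 0·cos(x) + 1·sin(x) = sin(x).
So the two sides agree for every real x for which both sides are defined.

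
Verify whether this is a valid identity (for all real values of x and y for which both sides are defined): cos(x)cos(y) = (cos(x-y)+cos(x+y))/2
Claim: cos(x)cos(y) = (cos(x-y)+cos(x+y))/2.
Reasoning: cos(x-y) = cos(x)cos(y) + sin(x)sin(y) and cos(x+y) = cos(x)cos(y) - sin(x)sin(y). Adding, cos(x-y) + cos(x+y) = 2cos(x)cos(y); divide by 2.
So the two sides agree for all real values of x and y for which both sides are defined.

Conclusion: Yes, this is an identity.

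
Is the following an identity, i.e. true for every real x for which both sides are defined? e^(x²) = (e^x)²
Claim: e^(x²) = (e^x)².
Test a specific point where both sides are defined: x = 3/2.
LHS = e^(x²) ≈ 9.4877
RHS = (e^x)² ≈ 20.0855
Since 9.4877 ≠ 20.0855, the equation fails at this point, so it cannot hold for every real x for which both sides are defined.
(e^x)² = e^(2x), and 2x ≠ x² in general.

Conclusion: No, this is NOT an identity.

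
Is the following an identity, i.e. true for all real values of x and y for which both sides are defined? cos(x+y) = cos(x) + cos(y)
No, this is NOT an identity.

Claim: cos(x+y) = cos(x) + cos(y).
Test a specific point where both sides are defined: x = 3π/4, y = π/4.
LHS = cos(x+y) ≈ -1.0000
RHS = cos(x) + cos(y) ≈ 0.0000
Since -1.0000 ≠ 0.0000, the equation fails at this point, so it cannot hold for all real values of x and y for which both sides are defined.
The correct expansion is cos(x+y) = cos(x)cos(y) - sin(x)sin(y); cosine is not additive.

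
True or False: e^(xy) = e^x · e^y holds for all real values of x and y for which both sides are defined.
False.

Claim: e^(xy) = e^x · e^y.
Test a specific point where both sides are defined: x = 1/2, y = 1.
LHS = e^(xy) ≈ 1.6487
RHS = e^x · e^y ≈ 4.4817
Since 1.6487 ≠ 4.4817, the equation fails at this point, so it cannot hold for all real values of x and y for which both sides are defined.
e^x · e^y = e^(x+y), not e^(xy).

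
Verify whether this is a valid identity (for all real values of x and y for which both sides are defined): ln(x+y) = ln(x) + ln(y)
No, this is NOT an identity.

Claim: ln(x+y) = ln(x) + ln(y).
Test a specific point where both sides are defined: x = 2, y = 5.
LHS = ln(x+y) ≈ 1.9459
RHS = ln(x) + ln(y) ≈ 2.3026
Since 1.9459 ≠ 2.3026, the equation fails at this point, so it cannot hold for all real values of x and y for which both sides are defined.
ln(x) + ln(y) = ln(xy), not ln(x+y).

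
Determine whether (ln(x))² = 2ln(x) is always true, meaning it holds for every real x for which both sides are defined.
No, this is NOT an identity.

Claim: (ln(x))² = 2ln(x).
Test a specific point where both sides are defined: x = 5.
LHS = (ln(x))² ≈ 2.5903
RHS = 2ln(x) ≈ 3.2189
Since 2.5903 ≠ 3.2189, the equation fails at this point, so it cannot hold for every real x for which both sides are defined.
2ln(x) equals ln(x²), which is not the same as (ln x)².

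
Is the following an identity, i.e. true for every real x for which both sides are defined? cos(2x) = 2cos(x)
Claim: cos(2x) = 2cos(x).
Test a specific point where both sides are defined: x = π/4.
LHS = cos(2x) ≈ 0.0000
RHS = 2cos(x) ≈ 1.4142
Since 0.0000 ≠ 1.4142, the equation fails at this point, so it cannot hold for every real x for which both sides are defined.
The correct double-angle formula is cos(2x) = cos²x - sin²x.

Conclusion: No, this is NOT an identity.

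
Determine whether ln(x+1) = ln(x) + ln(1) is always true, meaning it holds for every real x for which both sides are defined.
Claim: ln(x+1) = ln(x) + ln(1).
Test a specific point where both sides are defined: x = 1/2.
LHS = ln(x+1) ≈ 0.4055
RHS = ln(x) + ln(1) ≈ -0.6931
Since 0.4055 ≠ -0.6931, the equation fails at this point, so it cannot hold for every real x for which both sides are defined.
ln(1) = 0, so the right side is just ln(x), which differs from ln(x+1).

Conclusion: No, this is NOT an identity.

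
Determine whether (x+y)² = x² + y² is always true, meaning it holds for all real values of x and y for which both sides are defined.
No, this is NOT an identity.

Claim: (x+y)² = x² + y².
Test a specific point where both sides are defined: x = 3, y = 1/2.
LHS = (x+y)² ≈ 12.2500
RHS = x² + y² ≈ 9.2500
Since 12.2500 ≠ 9.2500, the equation fails at this point, so it cannot hold for all real values of x and y for which both sides are defined.
The correct expansion is (x+y)² = x² + 2xy + y²; the cross term 2xy is missing.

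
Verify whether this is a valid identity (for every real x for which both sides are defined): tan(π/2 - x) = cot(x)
Yes, this is an identity.

Claim: tan(π/2 - x) = cot(x).
Reasoning: tan(π/2 - x) = sin(π/2 - x)/cos(π/2 - x) = cos(x)/sin(x) = cot(x), using the cofunction identities sin(π/2 - x) = cos(x) and cos(π/2 - x) = sin(x).
So the two sides agree for every real x for which both sides are defined.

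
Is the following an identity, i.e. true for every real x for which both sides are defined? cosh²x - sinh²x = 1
Yes, this is an identity.

Claim: cosh²x - sinh²x = 1.
Reasoning: With cosh(x) = (e^x + e^-x)/2 and sinh(x) = (e^x - e^-x)/2: cosh²x = (e^(2x) + 2 + e^(-2x))/4 and sinh²x = (e^(2x) - 2 + e^(-2x))/4. Subtracting leaves 4/4 = 1.
So the two sides agree for every real x for which both sides are defined.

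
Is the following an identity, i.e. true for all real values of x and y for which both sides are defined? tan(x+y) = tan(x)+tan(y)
No, this is NOT an identity.

Claim: tan(x+y) = tan(x)+tan(y).
Test a specific point where both sides are defined: x = π/6, y = -π/4.
LHS = tan(x+y) ≈ -0.2679
RHS = tan(x)+tan(y) ≈ -0.4226
Since -0.2679 ≠ -0.4226, the equation fails at this point, so it cannot hold for all real values of x and y for which both sides are defined.
The correct formula is tan(x+y) = (tan(x) + tan(y))/(1 - tan(x)tan(y)).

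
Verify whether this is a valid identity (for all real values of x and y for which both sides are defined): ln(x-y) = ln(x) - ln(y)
Claim: ln(x-y) = ln(x) - ln(y).
Test a specific point where both sides are defined: x = 3/2, y = 1.
LHS = ln(x-y) ≈ -0.6931
RHS = ln(x) - ln(y) ≈ 0.4055
Since -0.6931 ≠ 0.4055, the equation fails at this point, so it cannot hold for all real values of x and y for which both sides are defined.
ln(x) - ln(y) = ln(x/y), not ln(x-y).

Conclusion: No, this is NOT an identity.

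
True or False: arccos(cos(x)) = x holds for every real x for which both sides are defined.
Claim: arccos(cos(x)) = x.
Test a specific point where both sides are defined: x = -π/2.
LHS = arccos(cos(x)) ≈ 1.5708
RHS = x ≈ -1.5708
Since 1.5708 ≠ -1.5708, the equation fails at this point, so it cannot hold for every real x for which both sides are defined.
arccos only returns values in [0, π], so arccos(cos(x)) = x holds only for x in that interval, not for all real x.

Conclusion: False.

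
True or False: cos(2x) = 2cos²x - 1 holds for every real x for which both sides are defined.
Claim: cos(2x) = 2cos²x - 1.
Reasoning: cos(2x) = cos²x - sin²x. Replace sin²x by 1 - cos²x: cos²x - (1 - cos²x) = 2cos²x - 1.
So the two sides agree for every real x for which both sides are defined.

Conclusion: True.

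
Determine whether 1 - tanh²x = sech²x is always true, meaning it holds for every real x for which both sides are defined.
Yes, this is an identity.

Claim: 1 - tanh²x = sech²x.
Reasoning: Divide cosh²x - sinh²x = 1 through by cosh²x (never zero): 1 - tanh²x = 1/cosh²x = sech²x.
So the two sides agree for every real x for which both sides are defined.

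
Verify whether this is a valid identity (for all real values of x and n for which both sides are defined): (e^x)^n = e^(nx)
Yes, this is an identity.

Claim: (e^x)^n = e^(nx).
Reasoning: e^x is a positive real number, and for a positive base B and real exponent n, B^n = e^(n·ln B). With B = e^x, ln B = x, so (e^x)^n = e^(n·x).
So the two sides agree for all real values of x and n for which both sides are defined.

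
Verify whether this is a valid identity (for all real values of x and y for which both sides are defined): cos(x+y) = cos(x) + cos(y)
Claim: cos(x+y) = cos(x) + cos(y).
Test a specific point where both sides are defined: x = -π/2, y = π/6.
LHS = cos(x+y) ≈ 0.5000
RHS = cos(x) + cos(y) ≈ 0.8660
Since 0.5000 ≠ 0.8660, the equation fails at this point, so it cannot hold for all real values of x and y for which both sides are defined.
The correct expansion is cos(x+y) = cos(x)cos(y) - sin(x)sin(y); cosine is not additive.

Conclusion: No, this is NOT an identity.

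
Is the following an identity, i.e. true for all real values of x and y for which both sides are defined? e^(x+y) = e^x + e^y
No, this is NOT an identity.

Claim: e^(x+y) = e^x + e^y.
Test a specific point where both sides are defined: x = 1/2, y = 3/2.
LHS = e^(x+y) ≈ 7.3891
RHS = e^x + e^y ≈ 6.1304
Since 7.3891 ≠ 6.1304, the equation fails at this point, so it cannot hold for all real values of x and y for which both sides are defined.
The correct rule is e^(x+y) = e^x · e^y (a product, not a sum).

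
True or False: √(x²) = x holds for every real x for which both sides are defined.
False.

Claim: √(x²) = x.
Test a specific point where both sides are defined: x = -2.
LHS = √(x²) ≈ 2.0000
RHS = x ≈ -2.0000
Since 2.0000 ≠ -2.0000, the equation fails at this point, so it cannot hold for every real x for which both sides are defined.
√(x²) = |x|, which differs from x whenever x < 0 (both sides are defined for every real x).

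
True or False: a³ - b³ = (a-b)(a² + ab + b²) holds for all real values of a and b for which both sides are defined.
Claim: a³ - b³ = (a-b)(a² + ab + b²).
Reasoning: Expand the right side: (a-b)(a² + ab + b²) = a³ + a²b + ab² - a²b - ab² - b³ = a³ - b³ (the middle terms cancel in pairs).
So the two sides agree for all real values of a and b for which both sides are defined.

Conclusion: True.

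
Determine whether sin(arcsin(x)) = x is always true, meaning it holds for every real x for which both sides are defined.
Claim: sin(arcsin(x)) = x.
Reasoning: For -1 ≤ x ≤ 1 (where arcsin is defined), arcsin(x) is by definition an angle whose sine equals x. Taking the sine of that angle returns x. (Note the other order, arcsin(sin x) = x, is NOT an identity.)
So the two sides agree for every real x for which both sides are defined.

Conclusion: Yes, this is an identity.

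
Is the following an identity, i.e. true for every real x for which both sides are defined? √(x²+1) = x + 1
No, this is NOT an identity.

Claim: √(x²+1) = x + 1.
Test a specific point where both sides are defined: x = 1/2.
LHS = √(x²+1) ≈ 1.1180
RHS = x + 1 ≈ 1.5000
Since 1.1180 ≠ 1.5000, the equation fails at this point, so it cannot hold for every real x for which both sides are defined.
(x+1)² = x² + 2x + 1 ≠ x² + 1 unless x = 0.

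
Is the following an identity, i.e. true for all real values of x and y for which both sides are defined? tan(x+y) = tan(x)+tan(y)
No, this is NOT an identity.

Claim: tan(x+y) = tan(x)+tan(y).
Test a specific point where both sides are defined: x = 3π/4, y = 2π/3.
LHS = tan(x+y) ≈ 3.7321
RHS = tan(x)+tan(y) ≈ -2.7321
Since 3.7321 ≠ -2.7321, the equation fails at this point, so it cannot hold for all real values of x and y for which both sides are defined.
The correct formula is tan(x+y) = (tan(x) + tan(y))/(1 - tan(x)tan(y)).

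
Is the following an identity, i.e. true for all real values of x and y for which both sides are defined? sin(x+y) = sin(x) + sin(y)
Claim: sin(x+y) = sin(x) + sin(y).
Test a specific point where both sides are defined: x = 3π/4, y = -π/4.
LHS = sin(x+y) ≈ 1.0000
RHS = sin(x) + sin(y) ≈ 0.0000
Since 1.0000 ≠ 0.0000, the equation fails at this point, so it cannot hold for all real values of x and y for which both sides are defined.
The correct expansion is sin(x+y) = sin(x)cos(y) + cos(x)sin(y); sine is not additive.

Conclusion: No, this is NOT an identity.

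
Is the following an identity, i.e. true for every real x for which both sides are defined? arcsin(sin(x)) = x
No, this is NOT an identity.

Claim: arcsin(sin(x)) = x.
Test a specific point where both sides are defined: x = π.
LHS = arcsin(sin(x)) ≈ 0.0000
RHS = x ≈ 3.1416
Since 0.0000 ≠ 3.1416, the equation fails at this point, so it cannot hold for every real x for which both sides are defined.
arcsin only returns values in [-π/2, π/2], so arcsin(sin(x)) = x holds only for x in that interval, not for all real x.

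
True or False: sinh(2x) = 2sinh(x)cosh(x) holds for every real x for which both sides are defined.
True.

Claim: sinh(2x) = 2sinh(x)cosh(x).
Reasoning: 2sinh(x)cosh(x) = 2 · (e^x - e^-x)/2 · (e^x + e^-x)/2 = (e^(2x) - e^(-2x))/2 = sinh(2x).
So the two sides agree for every real x for which both sides are defined.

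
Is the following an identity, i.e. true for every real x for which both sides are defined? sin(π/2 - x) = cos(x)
Claim: sin(π/2 - x) = cos(x).
Reasoning: Use sin(u - v) = sin(u)cos(v) - cos(u)sin(v) with u = π/2, v = x: sin(π/2)cos(x) - cos(π/2)sin(x) = 1·cos(x) - 0·sin(x) = cos(x).
So the two sides agree for every real x for which both sides are defined.

Conclusion: Yes, this is an identity.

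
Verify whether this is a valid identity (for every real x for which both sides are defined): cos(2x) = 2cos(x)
Claim: cos(2x) = 2cos(x).
Test a specific point where both sides are defined: x = -π/3.
LHS = cos(2x) ≈ -0.5000
RHS = 2cos(x) ≈ 1.0000
Since -0.5000 ≠ 1.0000, the equation fails at this point, so it cannot hold for every real x for which both sides are defined.
The correct double-angle formula is cos(2x) = cos²x - sin²x.

Conclusion: No, this is NOT an identity.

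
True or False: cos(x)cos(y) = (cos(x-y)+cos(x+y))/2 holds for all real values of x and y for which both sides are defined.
Claim: cos(x)cos(y) = (cos(x-y)+cos(x+y))/2.
Reasoning: cos(x-y) = cos(x)cos(y) + sin(x)sin(y) and cos(x+y) = cos(x)cos(y) - sin(x)sin(y). Adding, cos(x-y) + cos(x+y) = 2cos(x)cos(y); divide by 2.
So the two sides agree for all real values of x and y for which both sides are defined.

Conclusion: True.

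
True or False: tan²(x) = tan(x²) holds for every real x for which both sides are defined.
False.

Claim: tan²(x) = tan(x²).
Test a specific point where both sides are defined: x = π/3.
LHS = tan²(x) ≈ 3.0000
RHS = tan(x²) ≈ 1.9485
Since 3.0000 ≠ 1.9485, the equation fails at this point, so it cannot hold for every real x for which both sides are defined.
tan²(x) means (tan x)², squaring the output; tan(x²) squares the input. These are different functions.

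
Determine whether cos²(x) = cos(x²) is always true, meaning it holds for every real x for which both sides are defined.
Claim: cos²(x) = cos(x²).
Test a specific point where both sides are defined: x = π/3.
LHS = cos²(x) ≈ 0.2500
RHS = cos(x²) ≈ 0.4566
Since 0.2500 ≠ 0.4566, the equation fails at this point, so it cannot hold for every real x for which both sides are defined.
cos²(x) means (cos x)², squaring the output; cos(x²) squares the input. These are different functions.

Conclusion: No, this is NOT an identity.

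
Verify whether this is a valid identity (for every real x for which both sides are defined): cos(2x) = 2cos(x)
Claim: cos(2x) = 2cos(x).
Test a specific point where both sides are defined: x = π/6.
LHS = cos(2x) ≈ 0.5000
RHS = 2cos(x) ≈ 1.7321
Since 0.5000 ≠ 1.7321, the equation fails at this point, so it cannot hold for every real x for which both sides are defined.
The correct double-angle formula is cos(2x) = cos²x - sin²x.

Conclusion: No, this is NOT an identity.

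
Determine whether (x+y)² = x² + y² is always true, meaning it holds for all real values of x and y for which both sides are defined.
Claim: (x+y)² = x² + y².
Test a specific point where both sides are defined: x = 3, y = 1.
LHS = (x+y)² ≈ 16.0000
RHS = x² + y² ≈ 10.0000
Since 16.0000 ≠ 10.0000, the equation fails at this point, so it cannot hold for all real values of x and y for which both sides are defined.
The correct expansion is (x+y)² = x² + 2xy + y²; the cross term 2xy is missing.

Conclusion: No, this is NOT an identity.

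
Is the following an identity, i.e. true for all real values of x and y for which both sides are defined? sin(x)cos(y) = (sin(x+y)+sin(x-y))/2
Yes, this is an identity.

Claim: sin(x)cos(y) = (sin(x+y)+sin(x-y))/2.
Reasoning: sin(x+y) = sin(x)cos(y) + cos(x)sin(y) and sin(x-y) = sin(x)cos(y) - cos(x)sin(y). Adding, sin(x+y) + sin(x-y) = 2sin(x)cos(y); divide by 2.
So the two sides agree for all real values of x and y for which both sides are defined.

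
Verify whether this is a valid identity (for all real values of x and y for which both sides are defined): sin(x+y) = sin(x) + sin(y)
Claim: sin(x+y) = sin(x) + sin(y).
Test a specific point where both sides are defined: x = π/6, y = π/6.
LHS = sin(x+y) ≈ 0.8660
RHS = sin(x) + sin(y) ≈ 1.0000
Since 0.8660 ≠ 1.0000, the equation fails at this point, so it cannot hold for all real values of x and y for which both sides are defined.
The correct expansion is sin(x+y) = sin(x)cos(y) + cos(x)sin(y); sine is not additive.

Conclusion: No, this is NOT an identity.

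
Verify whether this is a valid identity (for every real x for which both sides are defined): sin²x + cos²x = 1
Claim: sin²x + cos²x = 1.
Reasoning: The point (cos x, sin x) lies on the unit circle X² + Y² = 1, so cos²x + sin²x = 1 for every real x.
So the two sides agree for every real x for which both sides are defined.

Conclusion: Yes, this is an identity.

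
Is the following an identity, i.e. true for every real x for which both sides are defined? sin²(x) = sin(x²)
No, this is NOT an identity.

Claim: sin²(x) = sin(x²).
Test a specific point where both sides are defined: x = π/3.
LHS = sin²(x) ≈ 0.7500
RHS = sin(x²) ≈ 0.8897
Since 0.7500 ≠ 0.8897, the equation fails at this point, so it cannot hold for every real x for which both sides are defined.
sin²(x) means (sin x)², squaring the output; sin(x²) squares the input. These are different functions.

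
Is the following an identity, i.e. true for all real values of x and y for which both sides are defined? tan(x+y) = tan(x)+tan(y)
Claim: tan(x+y) = tan(x)+tan(y).
Test a specific point where both sides are defined: x = -π/3, y = -π/4.
LHS = tan(x+y) ≈ 3.7321
RHS = tan(x)+tan(y) ≈ -2.7321
Since 3.7321 ≠ -2.7321, the equation fails at this point, so it cannot hold for all real values of x and y for which both sides are defined.
The correct formula is tan(x+y) = (tan(x) + tan(y))/(1 - tan(x)tan(y)).

Conclusion: No, this is NOT an identity.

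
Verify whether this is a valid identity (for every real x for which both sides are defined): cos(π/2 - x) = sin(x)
Yes, this is an identity.

Claim: cos(π/2 - x) = sin(x).
Reasoning: Use cos(u - v) = cos(u)cos(v) + sin(u)sin(v) with u = π/2, v = x: cos(π/2)cos(x) + sin(π/2)sin(x) = 0·cos(x) + 1·sin(x) = sin(x).
So the two sides agree for every real x for which both sides are defined.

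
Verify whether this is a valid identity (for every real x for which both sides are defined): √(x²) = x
Claim: √(x²) = x.
Test a specific point where both sides are defined: x = -2.
LHS = √(x²) ≈ 2.0000
RHS = x ≈ -2.0000
Since 2.0000 ≠ -2.0000, the equation fails at this point, so it cannot hold for every real x for which both sides are defined.
√(x²) = |x|, which differs from x whenever x < 0 (both sides are defined for every real x).

Conclusion: No, this is NOT an identity.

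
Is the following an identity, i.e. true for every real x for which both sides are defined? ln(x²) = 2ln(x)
Claim: ln(x²) = 2ln(x).
Reasoning: The right side requires x > 0. For x > 0, x² = (e^(ln x))² = e^(2ln x), so ln(x²) = 2ln(x). (For x < 0 the right side is undefined, so those values are outside the claim.)
So the two sides agree for every real x for which both sides are defined.

Conclusion: Yes, this is an identity.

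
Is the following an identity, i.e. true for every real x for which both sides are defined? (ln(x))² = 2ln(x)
Claim: (ln(x))² = 2ln(x).
Test a specific point where both sides are defined: x = 2.
LHS = (ln(x))² ≈ 0.4805
RHS = 2ln(x) ≈ 1.3863
Since 0.4805 ≠ 1.3863, the equation fails at this point, so it cannot hold for every real x for which both sides are defined.
2ln(x) equals ln(x²), which is not the same as (ln x)².

Conclusion: No, this is NOT an identity.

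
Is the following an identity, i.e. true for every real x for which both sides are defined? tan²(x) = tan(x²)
Claim: tan²(x) = tan(x²).
Test a specific point where both sides are defined: x = -π/6.
LHS = tan²(x) ≈ 0.3333
RHS = tan(x²) ≈ 0.2812
Since 0.3333 ≠ 0.2812, the equation fails at this point, so it cannot hold for every real x for which both sides are defined.
tan²(x) means (tan x)², squaring the output; tan(x²) squares the input. These are different functions.

Conclusion: No, this is NOT an identity.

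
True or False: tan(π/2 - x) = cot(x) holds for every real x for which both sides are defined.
Claim: tan(π/2 - x) = cot(x).
Reasoning: tan(π/2 - x) = sin(π/2 - x)/cos(π/2 - x) = cos(x)/sin(x) = cot(x), using the cofunction identities sin(π/2 - x) = cos(x) and cos(π/2 - x) = sin(x).
So the two sides agree for every real x for which both sides are defined.

Conclusion: True.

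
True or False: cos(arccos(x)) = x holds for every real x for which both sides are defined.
True.

Claim: cos(arccos(x)) = x.
Reasoning: For -1 ≤ x ≤ 1 (where arccos is defined), arccos(x) is by definition an angle whose cosine equals x. Taking the cosine of that angle returns x. (Note the other order, arccos(cos x) = x, is NOT an identity.)
So the two sides agree for every real x for which both sides are defined.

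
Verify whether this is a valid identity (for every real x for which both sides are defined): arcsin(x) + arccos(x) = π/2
Claim: arcsin(x) + arccos(x) = π/2.
Reasoning: Both sides are defined for -1 ≤ x ≤ 1. Let θ = arcsin(x), so sin θ = x and θ ∈ [-π/2, π/2]. Then cos(π/2 - θ) = sin θ = x and π/2 - θ ∈ [0, π], which is exactly the range of arccos, so arccos(x) = π/2 - θ. Adding: arcsin(x) + arccos(x) = θ + (π/2 - θ) = π/2.
So the two sides agree for every real x for which both sides are defined.

Conclusion: Yes, this is an identity.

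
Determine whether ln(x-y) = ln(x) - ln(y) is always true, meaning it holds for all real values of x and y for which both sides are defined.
No, this is NOT an identity.

Claim: ln(x-y) = ln(x) - ln(y).
Test a specific point where both sides are defined: x = 3, y = 1/2.
LHS = ln(x-y) ≈ 0.9163
RHS = ln(x) - ln(y) ≈ 1.7918
Since 0.9163 ≠ 1.7918, the equation fails at this point, so it cannot hold for all real values of x and y for which both sides are defined.
ln(x) - ln(y) = ln(x/y), not ln(x-y).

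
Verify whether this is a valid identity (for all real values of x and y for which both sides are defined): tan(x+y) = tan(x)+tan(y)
Claim: tan(x+y) = tan(x)+tan(y).
Test a specific point where both sides are defined: x = -π/4, y = 2π/3.
LHS = tan(x+y) ≈ 3.7321
RHS = tan(x)+tan(y) ≈ -2.7321
Since 3.7321 ≠ -2.7321, the equation fails at this point, so it cannot hold for all real values of x and y for which both sides are defined.
The correct formula is tan(x+y) = (tan(x) + tan(y))/(1 - tan(x)tan(y)).

Conclusion: No, this is NOT an identity.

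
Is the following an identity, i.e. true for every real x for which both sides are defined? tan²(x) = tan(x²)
Claim: tan²(x) = tan(x²).
Test a specific point where both sides are defined: x = -π/6.
LHS = tan²(x) ≈ 0.3333
RHS = tan(x²) ≈ 0.2812
Since 0.3333 ≠ 0.2812, the equation fails at this point, so it cannot hold for every real x for which both sides are defined.
tan²(x) means (tan x)², squaring the output; tan(x²) squares the input. These are different functions.

Conclusion: No, this is NOT an identity.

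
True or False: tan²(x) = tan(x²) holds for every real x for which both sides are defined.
Claim: tan²(x) = tan(x²).
Test a specific point where both sides are defined: x = 3π/4.
LHS = tan²(x) ≈ 1.0000
RHS = tan(x²) ≈ -0.8977
Since 1.0000 ≠ -0.8977, the equation fails at this point, so it cannot hold for every real x for which both sides are defined.
tan²(x) means (tan x)², squaring the output; tan(x²) squares the input. These are different functions.

Conclusion: False.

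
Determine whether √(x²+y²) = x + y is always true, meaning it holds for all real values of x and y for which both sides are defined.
Claim: √(x²+y²) = x + y.
Test a specific point where both sides are defined: x = 1, y = 5.
LHS = √(x²+y²) ≈ 5.0990
RHS = x + y ≈ 6.0000
Since 5.0990 ≠ 6.0000, the equation fails at this point, so it cannot hold for all real values of x and y for which both sides are defined.
(x+y)² = x² + 2xy + y², not x² + y², so the square root does not split this way.

Conclusion: No, this is NOT an identity.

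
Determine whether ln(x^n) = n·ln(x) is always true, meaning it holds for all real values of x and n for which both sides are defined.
Claim: ln(x^n) = n·ln(x).
Reasoning: The right side requires x > 0. For x > 0, x^n = (e^(ln x))^n = e^(n·ln x), so taking ln of both sides gives ln(x^n) = n·ln(x).
So the two sides agree for all real values of x and n for which both sides are defined.

Conclusion: Yes, this is an identity.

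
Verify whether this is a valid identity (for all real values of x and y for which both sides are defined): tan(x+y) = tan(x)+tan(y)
No, this is NOT an identity.

Claim: tan(x+y) = tan(x)+tan(y).
Test a specific point where both sides are defined: x = 2π/3, y = 2π/3.
LHS = tan(x+y) ≈ 1.7321
RHS = tan(x)+tan(y) ≈ -3.4641
Since 1.7321 ≠ -3.4641, the equation fails at this point, so it cannot hold for all real values of x and y for which both sides are defined.
The correct formula is tan(x+y) = (tan(x) + tan(y))/(1 - tan(x)tan(y)).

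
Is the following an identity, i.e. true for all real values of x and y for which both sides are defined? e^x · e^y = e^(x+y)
Claim: e^x · e^y = e^(x+y).
Reasoning: This is the law of exponents for a common base: multiplying powers adds exponents. E.g. from the series, (Σ x^j/j!)(Σ y^k/k!) = Σ_m (Σ_{j+k=m} x^j y^k/(j!k!)) = Σ_m (x+y)^m/m! by the binomial theorem.
So the two sides agree for all real values of x and y for which both sides are defined.

Conclusion: Yes, this is an identity.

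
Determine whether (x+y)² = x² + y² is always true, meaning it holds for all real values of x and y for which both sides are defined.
No, this is NOT an identity.

Claim: (x+y)² = x² + y².
Test a specific point where both sides are defined: x = 3/2, y = -1.
LHS = (x+y)² ≈ 0.2500
RHS = x² + y² ≈ 3.2500
Since 0.2500 ≠ 3.2500, the equation fails at this point, so it cannot hold for all real values of x and y for which both sides are defined.
The correct expansion is (x+y)² = x² + 2xy + y²; the cross term 2xy is missing.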